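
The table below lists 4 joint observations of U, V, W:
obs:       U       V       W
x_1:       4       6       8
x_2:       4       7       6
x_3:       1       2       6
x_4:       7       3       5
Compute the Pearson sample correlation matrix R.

Step 1 — column means:
  mean(U) = (4 + 4 + 1 + 7) / 4 = 16/4 = 4
  mean(V) = (6 + 7 + 2 + 3) / 4 = 18/4 = 4.5
  mean(W) = (8 + 6 + 6 + 5) / 4 = 25/4 = 6.25

Step 2 — sample variances and covariances s[i,j] = (1/(n-1)) · Σ_k (x_{k,i} - mean_i) · (x_{k,j} - mean_j), with n-1 = 3:
  s[U,U] = ((0)·(0) + (0)·(0) + (-3)·(-3) + (3)·(3)) / 3 = 18/3 = 6
  s[U,V] = ((0)·(1.5) + (0)·(2.5) + (-3)·(-2.5) + (3)·(-1.5)) / 3 = 3/3 = 1
  s[U,W] = ((0)·(1.75) + (0)·(-0.25) + (-3)·(-0.25) + (3)·(-1.25)) / 3 = -3/3 = -1
  s[V,V] = ((1.5)·(1.5) + (2.5)·(2.5) + (-2.5)·(-2.5) + (-1.5)·(-1.5)) / 3 = 17/3 = 5.6667
  s[V,W] = ((1.5)·(1.75) + (2.5)·(-0.25) + (-2.5)·(-0.25) + (-1.5)·(-1.25)) / 3 = 4.5/3 = 1.5
  s[W,W] = ((1.75)·(1.75) + (-0.25)·(-0.25) + (-0.25)·(-0.25) + (-1.25)·(-1.25)) / 3 = 4.75/3 = 1.5833
  Sample standard deviations s_i = √(s[i,i]):
  s(U) = √(6) = 2.4495
  s(V) = √(5.6667) = 2.3805
  s(W) = √(1.5833) = 1.2583

Step 3 — r_{ij} = s_{ij} / (s_i · s_j):
  r[U,U] = 1 (diagonal).
  r[U,V] = 1 / (2.4495 · 2.3805) = 1 / 5.831 = 0.1715
  r[U,W] = -1 / (2.4495 · 1.2583) = -1 / 3.0822 = -0.3244
  r[V,V] = 1 (diagonal).
  r[V,W] = 1.5 / (2.3805 · 1.2583) = 1.5 / 2.9954 = 0.5008
  r[W,W] = 1 (diagonal).

R is symmetric with unit diagonal. Assembling:

R = [[1, 0.1715, -0.3244],
 [0.1715, 1, 0.5008],
 [-0.3244, 0.5008, 1]]


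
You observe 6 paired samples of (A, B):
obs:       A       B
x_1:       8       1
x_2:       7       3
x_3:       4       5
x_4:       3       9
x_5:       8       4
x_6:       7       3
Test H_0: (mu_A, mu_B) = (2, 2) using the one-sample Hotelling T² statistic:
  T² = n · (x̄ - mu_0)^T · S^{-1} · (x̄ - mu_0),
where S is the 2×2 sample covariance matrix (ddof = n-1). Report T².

Step 1 — sample mean vector:
  mean(A) = (8 + 7 + 4 + 3 + 8 + 7) / 6 = 37/6 = 6.1667
  mean(B) = (1 + 3 + 5 + 9 + 4 + 3) / 6 = 25/6 = 4.1667
  x̄ = (6.1667, 4.1667),  deviation x̄ - mu_0 = (6.1667, 4.1667) - (2, 2) = (4.1667, 2.1667).

Step 2 — sample covariance matrix, S[i,j] = (1/(n-1)) · Σ_k (x_{k,i} - mean_i) · (x_{k,j} - mean_j), divisor n-1 = 5:
  S[A,A] = ((1.8333)·(1.8333) + (0.8333)·(0.8333) + (-2.1667)·(-2.1667) + (-3.1667)·(-3.1667) + (1.8333)·(1.8333) + (0.8333)·(0.8333)) / 5 = 22.8333/5 = 4.5667
  S[A,B] = ((1.8333)·(-3.1667) + (0.8333)·(-1.1667) + (-2.1667)·(0.8333) + (-3.1667)·(4.8333) + (1.8333)·(-0.1667) + (0.8333)·(-1.1667)) / 5 = -25.1667/5 = -5.0333
  S[B,B] = ((-3.1667)·(-3.1667) + (-1.1667)·(-1.1667) + (0.8333)·(0.8333) + (4.8333)·(4.8333) + (-0.1667)·(-0.1667) + (-1.1667)·(-1.1667)) / 5 = 36.8333/5 = 7.3667
  S = [[4.5667, -5.0333],
 [-5.0333, 7.3667]].

Step 3 — invert S. det(S) = 4.5667·7.3667 - (-5.0333)² = 8.3067.
  S^{-1} = (1/det) · [[d, -b], [-b, a]] = [[0.8868, 0.6059],
 [0.6059, 0.5498]].

Step 4 — quadratic form (x̄ - mu_0)^T · S^{-1} · (x̄ - mu_0):
  S^{-1} · (x̄ - mu_0) = (5.008, 3.7159),
  (x̄ - mu_0)^T · [...] = (4.1667)·(5.008) + (2.1667)·(3.7159) = 28.9179.

Step 5 — scale by n: T² = 6 · 28.9179 = 173.5072.

T² ≈ 173.5072


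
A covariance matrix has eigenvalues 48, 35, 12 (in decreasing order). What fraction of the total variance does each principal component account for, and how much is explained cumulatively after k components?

Step 1 — total variance = trace(Sigma) = Σ λ_i = 48 + 35 + 12 = 95.

Step 2 — fraction explained by component i = λ_i / Σ λ:
  PC1: 48/95 = 0.5053
  PC2: 35/95 = 0.3684
  PC3: 12/95 = 0.1263

Step 3 — cumulative fraction after k components = (λ_1 + ... + λ_k) / Σ λ:
  k = 1: 48/95 = 0.5053
  k = 2: (48 + 35)/95 = 83/95 = 0.8737
  k = 3: (48 + 35 + 12)/95 = 95/95 = 1

Summary (fraction, with percent):

explained: PC1 0.5053 (50.53%), PC2 0.3684 (36.84%), PC3 0.1263 (12.63%);  cumulative: 0.5053, 0.8737, 1


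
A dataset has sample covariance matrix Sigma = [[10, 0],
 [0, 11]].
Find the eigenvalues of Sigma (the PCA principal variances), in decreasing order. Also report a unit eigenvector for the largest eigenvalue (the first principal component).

Step 1 — characteristic polynomial of 2×2 Sigma:
  det(Sigma - λI) = λ² - trace · λ + det = 0.
  trace = 10 + 11 = 21, det = 10·11 - (0)² = 110.
Step 2 — discriminant:
  Δ = trace² - 4·det = 441 - 440 = 1.
Step 3 — eigenvalues:
  λ = (trace ± √Δ)/2 = (21 ± 1)/2,
  λ_1 = 11,  λ_2 = 10.

Step 4 — unit eigenvector for λ_1: Sigma is diagonal, so its eigenvectors are the coordinate axes. λ_1 = 11 is the diagonal entry on the second coordinate axis, hence
  v_1 = (0, 1) (||v_1|| = 1).

λ_1 = 11,  λ_2 = 10;  v_1 ≈ (0, 1)


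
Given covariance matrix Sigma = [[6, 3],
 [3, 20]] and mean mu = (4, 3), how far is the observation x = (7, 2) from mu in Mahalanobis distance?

Step 1 — centre the observation: (x - mu) = (3, -1).

Step 2 — invert Sigma. det(Sigma) = 6·20 - (3)² = 111.
  Sigma^{-1} = (1/det) · [[d, -b], [-b, a]] = [[0.1802, -0.027],
 [-0.027, 0.0541]].

Step 3 — form the quadratic (x - mu)^T · Sigma^{-1} · (x - mu):
  Sigma^{-1} · (x - mu) = (0.5676, -0.1351).
  (x - mu)^T · [Sigma^{-1} · (x - mu)] = (3)·(0.5676) + (-1)·(-0.1351) = 1.8378.

Step 4 — take square root: d = √(1.8378) ≈ 1.3557.

d(x, mu) = √(1.8378) ≈ 1.3557


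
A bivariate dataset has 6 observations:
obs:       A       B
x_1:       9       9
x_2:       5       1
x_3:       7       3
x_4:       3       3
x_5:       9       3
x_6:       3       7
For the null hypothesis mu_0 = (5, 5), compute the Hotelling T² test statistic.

Step 1 — sample mean vector:
  mean(A) = (9 + 5 + 7 + 3 + 9 + 3) / 6 = 36/6 = 6
  mean(B) = (9 + 1 + 3 + 3 + 3 + 7) / 6 = 26/6 = 4.3333
  x̄ = (6, 4.3333),  deviation x̄ - mu_0 = (6, 4.3333) - (5, 5) = (1, -0.6667).

Step 2 — sample covariance matrix, S[i,j] = (1/(n-1)) · Σ_k (x_{k,i} - mean_i) · (x_{k,j} - mean_j), divisor n-1 = 5:
  S[A,A] = ((3)·(3) + (-1)·(-1) + (1)·(1) + (-3)·(-3) + (3)·(3) + (-3)·(-3)) / 5 = 38/5 = 7.6
  S[A,B] = ((3)·(4.6667) + (-1)·(-3.3333) + (1)·(-1.3333) + (-3)·(-1.3333) + (3)·(-1.3333) + (-3)·(2.6667)) / 5 = 8/5 = 1.6
  S[B,B] = ((4.6667)·(4.6667) + (-3.3333)·(-3.3333) + (-1.3333)·(-1.3333) + (-1.3333)·(-1.3333) + (-1.3333)·(-1.3333) + (2.6667)·(2.6667)) / 5 = 45.3333/5 = 9.0667
  S = [[7.6, 1.6],
 [1.6, 9.0667]].

Step 3 — invert S. det(S) = 7.6·9.0667 - (1.6)² = 66.3467.
  S^{-1} = (1/det) · [[d, -b], [-b, a]] = [[0.1367, -0.0241],
 [-0.0241, 0.1145]].

Step 4 — quadratic form (x̄ - mu_0)^T · S^{-1} · (x̄ - mu_0):
  S^{-1} · (x̄ - mu_0) = (0.1527, -0.1005),
  (x̄ - mu_0)^T · [...] = (1)·(0.1527) + (-0.6667)·(-0.1005) = 0.2197.

Step 5 — scale by n: T² = 6 · 0.2197 = 1.3183.

T² ≈ 1.3183


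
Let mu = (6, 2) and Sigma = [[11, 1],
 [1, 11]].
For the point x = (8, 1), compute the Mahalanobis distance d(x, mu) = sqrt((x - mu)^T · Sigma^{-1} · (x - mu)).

Step 1 — centre the observation: (x - mu) = (2, -1).

Step 2 — invert Sigma. det(Sigma) = 11·11 - (1)² = 120.
  Sigma^{-1} = (1/det) · [[d, -b], [-b, a]] = [[0.0917, -0.0083],
 [-0.0083, 0.0917]].

Step 3 — form the quadratic (x - mu)^T · Sigma^{-1} · (x - mu):
  Sigma^{-1} · (x - mu) = (0.1917, -0.1083).
  (x - mu)^T · [Sigma^{-1} · (x - mu)] = (2)·(0.1917) + (-1)·(-0.1083) = 0.4917.

Step 4 — take square root: d = √(0.4917) ≈ 0.7012.

d(x, mu) = √(0.4917) ≈ 0.7012


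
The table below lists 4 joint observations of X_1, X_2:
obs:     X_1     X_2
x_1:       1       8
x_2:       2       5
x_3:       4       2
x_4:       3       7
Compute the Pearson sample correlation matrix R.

Step 1 — column means:
  mean(X_1) = (1 + 2 + 4 + 3) / 4 = 10/4 = 2.5
  mean(X_2) = (8 + 5 + 2 + 7) / 4 = 22/4 = 5.5

Step 2 — sample variances and covariances s[i,j] = (1/(n-1)) · Σ_k (x_{k,i} - mean_i) · (x_{k,j} - mean_j), with n-1 = 3:
  s[X_1,X_1] = ((-1.5)·(-1.5) + (-0.5)·(-0.5) + (1.5)·(1.5) + (0.5)·(0.5)) / 3 = 5/3 = 1.6667
  s[X_1,X_2] = ((-1.5)·(2.5) + (-0.5)·(-0.5) + (1.5)·(-3.5) + (0.5)·(1.5)) / 3 = -8/3 = -2.6667
  s[X_2,X_2] = ((2.5)·(2.5) + (-0.5)·(-0.5) + (-3.5)·(-3.5) + (1.5)·(1.5)) / 3 = 21/3 = 7
  Sample standard deviations s_i = √(s[i,i]):
  s(X_1) = √(1.6667) = 1.291
  s(X_2) = √(7) = 2.6458

Step 3 — r_{ij} = s_{ij} / (s_i · s_j):
  r[X_1,X_1] = 1 (diagonal).
  r[X_1,X_2] = -2.6667 / (1.291 · 2.6458) = -2.6667 / 3.4157 = -0.7807
  r[X_2,X_2] = 1 (diagonal).

R is symmetric with unit diagonal. Assembling:

R = [[1, -0.7807],
 [-0.7807, 1]]


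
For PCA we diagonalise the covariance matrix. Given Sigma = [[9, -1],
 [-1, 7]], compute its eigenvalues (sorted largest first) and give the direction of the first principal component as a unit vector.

Step 1 — characteristic polynomial of 2×2 Sigma:
  det(Sigma - λI) = λ² - trace · λ + det = 0.
  trace = 9 + 7 = 16, det = 9·7 - (-1)² = 62.
Step 2 — discriminant:
  Δ = trace² - 4·det = 256 - 248 = 8.
Step 3 — eigenvalues:
  λ = (trace ± √Δ)/2 = (16 ± 2.8284)/2,
  λ_1 = 9.4142,  λ_2 = 6.5858.

Step 4 — unit eigenvector for λ_1: solve (Sigma - λ_1 I)v = 0. First row:
  (9 - 9.4142)·v_x + (-1)·v_y = 0, i.e. (-0.4142)·v_x + (-1)·v_y = 0,
  so v ∝ (b, λ_1 - a) = (-1, 0.4142); multiply by -1 so the first entry is positive: u = (1, -0.4142).
  ||u|| = √((1)² + (-0.4142)²) = √(1.1716) ≈ 1.0824,
  v_1 = u/||u|| ≈ (0.9239, -0.3827) (||v_1|| = 1).

λ_1 = 9.4142,  λ_2 = 6.5858;  v_1 ≈ (0.9239, -0.3827)


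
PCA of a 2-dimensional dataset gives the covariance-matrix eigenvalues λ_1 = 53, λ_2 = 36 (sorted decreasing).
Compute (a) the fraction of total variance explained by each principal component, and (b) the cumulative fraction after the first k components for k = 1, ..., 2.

Step 1 — total variance = trace(Sigma) = Σ λ_i = 53 + 36 = 89.

Step 2 — fraction explained by component i = λ_i / Σ λ:
  PC1: 53/89 = 0.5955
  PC2: 36/89 = 0.4045

Step 3 — cumulative fraction after k components = (λ_1 + ... + λ_k) / Σ λ:
  k = 1: 53/89 = 0.5955
  k = 2: (53 + 36)/89 = 89/89 = 1

Summary (fraction, with percent):

explained: PC1 0.5955 (59.55%), PC2 0.4045 (40.45%);  cumulative: 0.5955, 1


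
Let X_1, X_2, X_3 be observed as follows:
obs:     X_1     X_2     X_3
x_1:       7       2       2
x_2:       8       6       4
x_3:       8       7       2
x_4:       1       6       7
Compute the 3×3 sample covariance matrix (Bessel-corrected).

Step 1 — column means:
  mean(X_1) = (7 + 8 + 8 + 1) / 4 = 24/4 = 6
  mean(X_2) = (2 + 6 + 7 + 6) / 4 = 21/4 = 5.25
  mean(X_3) = (2 + 4 + 2 + 7) / 4 = 15/4 = 3.75

Step 2 — sample covariance S[i,j] = (1/(n-1)) · Σ_k (x_{k,i} - mean_i) · (x_{k,j} - mean_j), with n-1 = 3.
  S[X_1,X_1] = ((1)·(1) + (2)·(2) + (2)·(2) + (-5)·(-5)) / 3 = 34/3 = 11.3333
  S[X_1,X_2] = ((1)·(-3.25) + (2)·(0.75) + (2)·(1.75) + (-5)·(0.75)) / 3 = -2/3 = -0.6667
  S[X_1,X_3] = ((1)·(-1.75) + (2)·(0.25) + (2)·(-1.75) + (-5)·(3.25)) / 3 = -21/3 = -7
  S[X_2,X_2] = ((-3.25)·(-3.25) + (0.75)·(0.75) + (1.75)·(1.75) + (0.75)·(0.75)) / 3 = 14.75/3 = 4.9167
  S[X_2,X_3] = ((-3.25)·(-1.75) + (0.75)·(0.25) + (1.75)·(-1.75) + (0.75)·(3.25)) / 3 = 5.25/3 = 1.75
  S[X_3,X_3] = ((-1.75)·(-1.75) + (0.25)·(0.25) + (-1.75)·(-1.75) + (3.25)·(3.25)) / 3 = 16.75/3 = 5.5833

S is symmetric (S[j,i] = S[i,j]). Assembling:

S = [[11.3333, -0.6667, -7],
 [-0.6667, 4.9167, 1.75],
 [-7, 1.75, 5.5833]]


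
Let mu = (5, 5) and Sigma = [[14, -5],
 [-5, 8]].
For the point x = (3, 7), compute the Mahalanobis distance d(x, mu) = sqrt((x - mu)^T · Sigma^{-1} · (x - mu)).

Step 1 — centre the observation: (x - mu) = (-2, 2).

Step 2 — invert Sigma. det(Sigma) = 14·8 - (-5)² = 87.
  Sigma^{-1} = (1/det) · [[d, -b], [-b, a]] = [[0.092, 0.0575],
 [0.0575, 0.1609]].

Step 3 — form the quadratic (x - mu)^T · Sigma^{-1} · (x - mu):
  Sigma^{-1} · (x - mu) = (-0.069, 0.2069).
  (x - mu)^T · [Sigma^{-1} · (x - mu)] = (-2)·(-0.069) + (2)·(0.2069) = 0.5517.

Step 4 — take square root: d = √(0.5517) ≈ 0.7428.

d(x, mu) = √(0.5517) ≈ 0.7428


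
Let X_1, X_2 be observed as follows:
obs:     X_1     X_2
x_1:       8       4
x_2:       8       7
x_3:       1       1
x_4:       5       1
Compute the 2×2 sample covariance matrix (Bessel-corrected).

Step 1 — column means:
  mean(X_1) = (8 + 8 + 1 + 5) / 4 = 22/4 = 5.5
  mean(X_2) = (4 + 7 + 1 + 1) / 4 = 13/4 = 3.25

Step 2 — sample covariance S[i,j] = (1/(n-1)) · Σ_k (x_{k,i} - mean_i) · (x_{k,j} - mean_j), with n-1 = 3.
  S[X_1,X_1] = ((2.5)·(2.5) + (2.5)·(2.5) + (-4.5)·(-4.5) + (-0.5)·(-0.5)) / 3 = 33/3 = 11
  S[X_1,X_2] = ((2.5)·(0.75) + (2.5)·(3.75) + (-4.5)·(-2.25) + (-0.5)·(-2.25)) / 3 = 22.5/3 = 7.5
  S[X_2,X_2] = ((0.75)·(0.75) + (3.75)·(3.75) + (-2.25)·(-2.25) + (-2.25)·(-2.25)) / 3 = 24.75/3 = 8.25

S is symmetric (S[j,i] = S[i,j]). Assembling:

S = [[11, 7.5],
 [7.5, 8.25]]


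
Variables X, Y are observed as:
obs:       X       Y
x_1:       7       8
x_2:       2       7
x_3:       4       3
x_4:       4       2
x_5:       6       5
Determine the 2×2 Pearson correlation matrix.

Step 1 — column means:
  mean(X) = (7 + 2 + 4 + 4 + 6) / 5 = 23/5 = 4.6
  mean(Y) = (8 + 7 + 3 + 2 + 5) / 5 = 25/5 = 5

Step 2 — sample variances and covariances s[i,j] = (1/(n-1)) · Σ_k (x_{k,i} - mean_i) · (x_{k,j} - mean_j), with n-1 = 4:
  s[X,X] = ((2.4)·(2.4) + (-2.6)·(-2.6) + (-0.6)·(-0.6) + (-0.6)·(-0.6) + (1.4)·(1.4)) / 4 = 15.2/4 = 3.8
  s[X,Y] = ((2.4)·(3) + (-2.6)·(2) + (-0.6)·(-2) + (-0.6)·(-3) + (1.4)·(0)) / 4 = 5/4 = 1.25
  s[Y,Y] = ((3)·(3) + (2)·(2) + (-2)·(-2) + (-3)·(-3) + (0)·(0)) / 4 = 26/4 = 6.5
  Sample standard deviations s_i = √(s[i,i]):
  s(X) = √(3.8) = 1.9494
  s(Y) = √(6.5) = 2.5495

Step 3 — r_{ij} = s_{ij} / (s_i · s_j):
  r[X,X] = 1 (diagonal).
  r[X,Y] = 1.25 / (1.9494 · 2.5495) = 1.25 / 4.9699 = 0.2515
  r[Y,Y] = 1 (diagonal).

R is symmetric with unit diagonal. Assembling:

R = [[1, 0.2515],
 [0.2515, 1]]


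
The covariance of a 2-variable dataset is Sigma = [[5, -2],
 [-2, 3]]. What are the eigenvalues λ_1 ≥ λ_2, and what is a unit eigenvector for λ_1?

Step 1 — characteristic polynomial of 2×2 Sigma:
  det(Sigma - λI) = λ² - trace · λ + det = 0.
  trace = 5 + 3 = 8, det = 5·3 - (-2)² = 11.
Step 2 — discriminant:
  Δ = trace² - 4·det = 64 - 44 = 20.
Step 3 — eigenvalues:
  λ = (trace ± √Δ)/2 = (8 ± 4.4721)/2,
  λ_1 = 6.2361,  λ_2 = 1.7639.

Step 4 — unit eigenvector for λ_1: solve (Sigma - λ_1 I)v = 0. First row:
  (5 - 6.2361)·v_x + (-2)·v_y = 0, i.e. (-1.2361)·v_x + (-2)·v_y = 0,
  so v ∝ (b, λ_1 - a) = (-2, 1.2361); multiply by -1 so the first entry is positive: u = (2, -1.2361).
  ||u|| = √((2)² + (-1.2361)²) = √(5.5279) ≈ 2.3511,
  v_1 = u/||u|| ≈ (0.8507, -0.5257) (||v_1|| = 1).

λ_1 = 6.2361,  λ_2 = 1.7639;  v_1 ≈ (0.8507, -0.5257)


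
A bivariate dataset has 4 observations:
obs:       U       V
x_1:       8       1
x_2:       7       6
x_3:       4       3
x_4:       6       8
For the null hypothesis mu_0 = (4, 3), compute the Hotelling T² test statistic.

Step 1 — sample mean vector:
  mean(U) = (8 + 7 + 4 + 6) / 4 = 25/4 = 6.25
  mean(V) = (1 + 6 + 3 + 8) / 4 = 18/4 = 4.5
  x̄ = (6.25, 4.5),  deviation x̄ - mu_0 = (6.25, 4.5) - (4, 3) = (2.25, 1.5).

Step 2 — sample covariance matrix, S[i,j] = (1/(n-1)) · Σ_k (x_{k,i} - mean_i) · (x_{k,j} - mean_j), divisor n-1 = 3:
  S[U,U] = ((1.75)·(1.75) + (0.75)·(0.75) + (-2.25)·(-2.25) + (-0.25)·(-0.25)) / 3 = 8.75/3 = 2.9167
  S[U,V] = ((1.75)·(-3.5) + (0.75)·(1.5) + (-2.25)·(-1.5) + (-0.25)·(3.5)) / 3 = -2.5/3 = -0.8333
  S[V,V] = ((-3.5)·(-3.5) + (1.5)·(1.5) + (-1.5)·(-1.5) + (3.5)·(3.5)) / 3 = 29/3 = 9.6667
  S = [[2.9167, -0.8333],
 [-0.8333, 9.6667]].

Step 3 — invert S. det(S) = 2.9167·9.6667 - (-0.8333)² = 27.5.
  S^{-1} = (1/det) · [[d, -b], [-b, a]] = [[0.3515, 0.0303],
 [0.0303, 0.1061]].

Step 4 — quadratic form (x̄ - mu_0)^T · S^{-1} · (x̄ - mu_0):
  S^{-1} · (x̄ - mu_0) = (0.8364, 0.2273),
  (x̄ - mu_0)^T · [...] = (2.25)·(0.8364) + (1.5)·(0.2273) = 2.2227.

Step 5 — scale by n: T² = 4 · 2.2227 = 8.8909.

T² ≈ 8.8909


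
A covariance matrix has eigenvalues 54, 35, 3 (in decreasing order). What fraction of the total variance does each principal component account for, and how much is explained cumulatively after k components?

Step 1 — total variance = trace(Sigma) = Σ λ_i = 54 + 35 + 3 = 92.

Step 2 — fraction explained by component i = λ_i / Σ λ:
  PC1: 54/92 = 0.587
  PC2: 35/92 = 0.3804
  PC3: 3/92 = 0.0326

Step 3 — cumulative fraction after k components = (λ_1 + ... + λ_k) / Σ λ:
  k = 1: 54/92 = 0.587
  k = 2: (54 + 35)/92 = 89/92 = 0.9674
  k = 3: (54 + 35 + 3)/92 = 92/92 = 1

Summary (fraction, with percent):

explained: PC1 0.587 (58.7%), PC2 0.3804 (38.04%), PC3 0.0326 (3.26%);  cumulative: 0.587, 0.9674, 1


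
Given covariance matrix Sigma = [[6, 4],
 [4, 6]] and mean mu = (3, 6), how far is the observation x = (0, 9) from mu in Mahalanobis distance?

Step 1 — centre the observation: (x - mu) = (-3, 3).

Step 2 — invert Sigma. det(Sigma) = 6·6 - (4)² = 20.
  Sigma^{-1} = (1/det) · [[d, -b], [-b, a]] = [[0.3, -0.2],
 [-0.2, 0.3]].

Step 3 — form the quadratic (x - mu)^T · Sigma^{-1} · (x - mu):
  Sigma^{-1} · (x - mu) = (-1.5, 1.5).
  (x - mu)^T · [Sigma^{-1} · (x - mu)] = (-3)·(-1.5) + (3)·(1.5) = 9.

Step 4 — take square root: d = √(9) ≈ 3.

d(x, mu) = √(9) ≈ 3


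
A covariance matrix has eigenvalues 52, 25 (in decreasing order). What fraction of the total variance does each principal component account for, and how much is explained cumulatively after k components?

Step 1 — total variance = trace(Sigma) = Σ λ_i = 52 + 25 = 77.

Step 2 — fraction explained by component i = λ_i / Σ λ:
  PC1: 52/77 = 0.6753
  PC2: 25/77 = 0.3247

Step 3 — cumulative fraction after k components = (λ_1 + ... + λ_k) / Σ λ:
  k = 1: 52/77 = 0.6753
  k = 2: (52 + 25)/77 = 77/77 = 1

Summary (fraction, with percent):

explained: PC1 0.6753 (67.53%), PC2 0.3247 (32.47%);  cumulative: 0.6753, 1


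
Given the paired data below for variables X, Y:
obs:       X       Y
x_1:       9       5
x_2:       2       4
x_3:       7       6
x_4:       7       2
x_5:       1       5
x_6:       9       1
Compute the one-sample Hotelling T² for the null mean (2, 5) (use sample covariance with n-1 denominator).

Step 1 — sample mean vector:
  mean(X) = (9 + 2 + 7 + 7 + 1 + 9) / 6 = 35/6 = 5.8333
  mean(Y) = (5 + 4 + 6 + 2 + 5 + 1) / 6 = 23/6 = 3.8333
  x̄ = (5.8333, 3.8333),  deviation x̄ - mu_0 = (5.8333, 3.8333) - (2, 5) = (3.8333, -1.1667).

Step 2 — sample covariance matrix, S[i,j] = (1/(n-1)) · Σ_k (x_{k,i} - mean_i) · (x_{k,j} - mean_j), divisor n-1 = 5:
  S[X,X] = ((3.1667)·(3.1667) + (-3.8333)·(-3.8333) + (1.1667)·(1.1667) + (1.1667)·(1.1667) + (-4.8333)·(-4.8333) + (3.1667)·(3.1667)) / 5 = 60.8333/5 = 12.1667
  S[X,Y] = ((3.1667)·(1.1667) + (-3.8333)·(0.1667) + (1.1667)·(2.1667) + (1.1667)·(-1.8333) + (-4.8333)·(1.1667) + (3.1667)·(-2.8333)) / 5 = -11.1667/5 = -2.2333
  S[Y,Y] = ((1.1667)·(1.1667) + (0.1667)·(0.1667) + (2.1667)·(2.1667) + (-1.8333)·(-1.8333) + (1.1667)·(1.1667) + (-2.8333)·(-2.8333)) / 5 = 18.8333/5 = 3.7667
  S = [[12.1667, -2.2333],
 [-2.2333, 3.7667]].

Step 3 — invert S. det(S) = 12.1667·3.7667 - (-2.2333)² = 40.84.
  S^{-1} = (1/det) · [[d, -b], [-b, a]] = [[0.0922, 0.0547],
 [0.0547, 0.2979]].

Step 4 — quadratic form (x̄ - mu_0)^T · S^{-1} · (x̄ - mu_0):
  S^{-1} · (x̄ - mu_0) = (0.2897, -0.1379),
  (x̄ - mu_0)^T · [...] = (3.8333)·(0.2897) + (-1.1667)·(-0.1379) = 1.2716.

Step 5 — scale by n: T² = 6 · 1.2716 = 7.6298.

T² ≈ 7.6298


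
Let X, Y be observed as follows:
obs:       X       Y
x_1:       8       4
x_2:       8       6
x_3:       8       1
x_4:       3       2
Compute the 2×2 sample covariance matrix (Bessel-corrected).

Step 1 — column means:
  mean(X) = (8 + 8 + 8 + 3) / 4 = 27/4 = 6.75
  mean(Y) = (4 + 6 + 1 + 2) / 4 = 13/4 = 3.25

Step 2 — sample covariance S[i,j] = (1/(n-1)) · Σ_k (x_{k,i} - mean_i) · (x_{k,j} - mean_j), with n-1 = 3.
  S[X,X] = ((1.25)·(1.25) + (1.25)·(1.25) + (1.25)·(1.25) + (-3.75)·(-3.75)) / 3 = 18.75/3 = 6.25
  S[X,Y] = ((1.25)·(0.75) + (1.25)·(2.75) + (1.25)·(-2.25) + (-3.75)·(-1.25)) / 3 = 6.25/3 = 2.0833
  S[Y,Y] = ((0.75)·(0.75) + (2.75)·(2.75) + (-2.25)·(-2.25) + (-1.25)·(-1.25)) / 3 = 14.75/3 = 4.9167

S is symmetric (S[j,i] = S[i,j]). Assembling:

S = [[6.25, 2.0833],
 [2.0833, 4.9167]]


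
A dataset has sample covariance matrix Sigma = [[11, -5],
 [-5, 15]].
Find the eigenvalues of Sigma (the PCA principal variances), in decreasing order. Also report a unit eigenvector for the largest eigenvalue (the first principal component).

Step 1 — characteristic polynomial of 2×2 Sigma:
  det(Sigma - λI) = λ² - trace · λ + det = 0.
  trace = 11 + 15 = 26, det = 11·15 - (-5)² = 140.
Step 2 — discriminant:
  Δ = trace² - 4·det = 676 - 560 = 116.
Step 3 — eigenvalues:
  λ = (trace ± √Δ)/2 = (26 ± 10.7703)/2,
  λ_1 = 18.3852,  λ_2 = 7.6148.

Step 4 — unit eigenvector for λ_1: solve (Sigma - λ_1 I)v = 0. First row:
  (11 - 18.3852)·v_x + (-5)·v_y = 0, i.e. (-7.3852)·v_x + (-5)·v_y = 0,
  so v ∝ (b, λ_1 - a) = (-5, 7.3852); multiply by -1 so the first entry is positive: u = (5, -7.3852).
  ||u|| = √((5)² + (-7.3852)²) = √(79.5407) ≈ 8.9186,
  v_1 = u/||u|| ≈ (0.5606, -0.8281) (||v_1|| = 1).

λ_1 = 18.3852,  λ_2 = 7.6148;  v_1 ≈ (0.5606, -0.8281)


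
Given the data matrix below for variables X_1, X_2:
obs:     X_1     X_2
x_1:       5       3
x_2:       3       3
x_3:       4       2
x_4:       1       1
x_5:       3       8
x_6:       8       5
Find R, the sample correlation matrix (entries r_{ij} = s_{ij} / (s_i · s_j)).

Step 1 — column means:
  mean(X_1) = (5 + 3 + 4 + 1 + 3 + 8) / 6 = 24/6 = 4
  mean(X_2) = (3 + 3 + 2 + 1 + 8 + 5) / 6 = 22/6 = 3.6667

Step 2 — sample variances and covariances s[i,j] = (1/(n-1)) · Σ_k (x_{k,i} - mean_i) · (x_{k,j} - mean_j), with n-1 = 5:
  s[X_1,X_1] = ((1)·(1) + (-1)·(-1) + (0)·(0) + (-3)·(-3) + (-1)·(-1) + (4)·(4)) / 5 = 28/5 = 5.6
  s[X_1,X_2] = ((1)·(-0.6667) + (-1)·(-0.6667) + (0)·(-1.6667) + (-3)·(-2.6667) + (-1)·(4.3333) + (4)·(1.3333)) / 5 = 9/5 = 1.8
  s[X_2,X_2] = ((-0.6667)·(-0.6667) + (-0.6667)·(-0.6667) + (-1.6667)·(-1.6667) + (-2.6667)·(-2.6667) + (4.3333)·(4.3333) + (1.3333)·(1.3333)) / 5 = 31.3333/5 = 6.2667
  Sample standard deviations s_i = √(s[i,i]):
  s(X_1) = √(5.6) = 2.3664
  s(X_2) = √(6.2667) = 2.5033

Step 3 — r_{ij} = s_{ij} / (s_i · s_j):
  r[X_1,X_1] = 1 (diagonal).
  r[X_1,X_2] = 1.8 / (2.3664 · 2.5033) = 1.8 / 5.924 = 0.3039
  r[X_2,X_2] = 1 (diagonal).

R is symmetric with unit diagonal. Assembling:

R = [[1, 0.3039],
 [0.3039, 1]]


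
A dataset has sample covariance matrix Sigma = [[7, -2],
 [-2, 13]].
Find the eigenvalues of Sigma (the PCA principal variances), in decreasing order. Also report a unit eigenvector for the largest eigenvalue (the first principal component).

Step 1 — characteristic polynomial of 2×2 Sigma:
  det(Sigma - λI) = λ² - trace · λ + det = 0.
  trace = 7 + 13 = 20, det = 7·13 - (-2)² = 87.
Step 2 — discriminant:
  Δ = trace² - 4·det = 400 - 348 = 52.
Step 3 — eigenvalues:
  λ = (trace ± √Δ)/2 = (20 ± 7.2111)/2,
  λ_1 = 13.6056,  λ_2 = 6.3944.

Step 4 — unit eigenvector for λ_1: solve (Sigma - λ_1 I)v = 0. First row:
  (7 - 13.6056)·v_x + (-2)·v_y = 0, i.e. (-6.6056)·v_x + (-2)·v_y = 0,
  so v ∝ (b, λ_1 - a) = (-2, 6.6056); multiply by -1 so the first entry is positive: u = (2, -6.6056).
  ||u|| = √((2)² + (-6.6056)²) = √(47.6333) ≈ 6.9017,
  v_1 = u/||u|| ≈ (0.2898, -0.9571) (||v_1|| = 1).

λ_1 = 13.6056,  λ_2 = 6.3944;  v_1 ≈ (0.2898, -0.9571)


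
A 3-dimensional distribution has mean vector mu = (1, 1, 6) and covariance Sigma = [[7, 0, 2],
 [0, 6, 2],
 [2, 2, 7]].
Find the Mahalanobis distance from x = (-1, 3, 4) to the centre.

Step 1 — centre the observation: (x - mu) = (-2, 2, -2).

Step 2 — invert Sigma (cofactor / det for 3×3, or solve directly):
  Sigma^{-1} = [[0.157, 0.0165, -0.0496],
 [0.0165, 0.186, -0.0579],
 [-0.0496, -0.0579, 0.1736]].

Step 3 — form the quadratic (x - mu)^T · Sigma^{-1} · (x - mu):
  Sigma^{-1} · (x - mu) = (-0.1818, 0.4545, -0.3636).
  (x - mu)^T · [Sigma^{-1} · (x - mu)] = (-2)·(-0.1818) + (2)·(0.4545) + (-2)·(-0.3636) = 2.

Step 4 — take square root: d = √(2) ≈ 1.4142.

d(x, mu) = √(2) ≈ 1.4142


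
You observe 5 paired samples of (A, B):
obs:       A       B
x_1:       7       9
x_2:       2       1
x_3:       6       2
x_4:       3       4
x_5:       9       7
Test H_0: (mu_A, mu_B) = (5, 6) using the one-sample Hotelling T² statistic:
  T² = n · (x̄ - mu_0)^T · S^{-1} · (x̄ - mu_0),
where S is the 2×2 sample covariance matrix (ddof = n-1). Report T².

Step 1 — sample mean vector:
  mean(A) = (7 + 2 + 6 + 3 + 9) / 5 = 27/5 = 5.4
  mean(B) = (9 + 1 + 2 + 4 + 7) / 5 = 23/5 = 4.6
  x̄ = (5.4, 4.6),  deviation x̄ - mu_0 = (5.4, 4.6) - (5, 6) = (0.4, -1.4).

Step 2 — sample covariance matrix, S[i,j] = (1/(n-1)) · Σ_k (x_{k,i} - mean_i) · (x_{k,j} - mean_j), divisor n-1 = 4:
  S[A,A] = ((1.6)·(1.6) + (-3.4)·(-3.4) + (0.6)·(0.6) + (-2.4)·(-2.4) + (3.6)·(3.6)) / 4 = 33.2/4 = 8.3
  S[A,B] = ((1.6)·(4.4) + (-3.4)·(-3.6) + (0.6)·(-2.6) + (-2.4)·(-0.6) + (3.6)·(2.4)) / 4 = 27.8/4 = 6.95
  S[B,B] = ((4.4)·(4.4) + (-3.6)·(-3.6) + (-2.6)·(-2.6) + (-0.6)·(-0.6) + (2.4)·(2.4)) / 4 = 45.2/4 = 11.3
  S = [[8.3, 6.95],
 [6.95, 11.3]].

Step 3 — invert S. det(S) = 8.3·11.3 - (6.95)² = 45.4875.
  S^{-1} = (1/det) · [[d, -b], [-b, a]] = [[0.2484, -0.1528],
 [-0.1528, 0.1825]].

Step 4 — quadratic form (x̄ - mu_0)^T · S^{-1} · (x̄ - mu_0):
  S^{-1} · (x̄ - mu_0) = (0.3133, -0.3166),
  (x̄ - mu_0)^T · [...] = (0.4)·(0.3133) + (-1.4)·(-0.3166) = 0.5685.

Step 5 — scale by n: T² = 5 · 0.5685 = 2.8425.

T² ≈ 2.8425


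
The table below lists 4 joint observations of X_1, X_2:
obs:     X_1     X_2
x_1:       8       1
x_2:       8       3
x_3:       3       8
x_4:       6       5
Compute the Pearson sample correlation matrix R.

Step 1 — column means:
  mean(X_1) = (8 + 8 + 3 + 6) / 4 = 25/4 = 6.25
  mean(X_2) = (1 + 3 + 8 + 5) / 4 = 17/4 = 4.25

Step 2 — sample variances and covariances s[i,j] = (1/(n-1)) · Σ_k (x_{k,i} - mean_i) · (x_{k,j} - mean_j), with n-1 = 3:
  s[X_1,X_1] = ((1.75)·(1.75) + (1.75)·(1.75) + (-3.25)·(-3.25) + (-0.25)·(-0.25)) / 3 = 16.75/3 = 5.5833
  s[X_1,X_2] = ((1.75)·(-3.25) + (1.75)·(-1.25) + (-3.25)·(3.75) + (-0.25)·(0.75)) / 3 = -20.25/3 = -6.75
  s[X_2,X_2] = ((-3.25)·(-3.25) + (-1.25)·(-1.25) + (3.75)·(3.75) + (0.75)·(0.75)) / 3 = 26.75/3 = 8.9167
  Sample standard deviations s_i = √(s[i,i]):
  s(X_1) = √(5.5833) = 2.3629
  s(X_2) = √(8.9167) = 2.9861

Step 3 — r_{ij} = s_{ij} / (s_i · s_j):
  r[X_1,X_1] = 1 (diagonal).
  r[X_1,X_2] = -6.75 / (2.3629 · 2.9861) = -6.75 / 7.0558 = -0.9567
  r[X_2,X_2] = 1 (diagonal).

R is symmetric with unit diagonal. Assembling:

R = [[1, -0.9567],
 [-0.9567, 1]]


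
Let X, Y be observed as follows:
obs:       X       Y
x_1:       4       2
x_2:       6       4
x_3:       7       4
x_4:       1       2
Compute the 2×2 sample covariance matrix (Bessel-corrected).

Step 1 — column means:
  mean(X) = (4 + 6 + 7 + 1) / 4 = 18/4 = 4.5
  mean(Y) = (2 + 4 + 4 + 2) / 4 = 12/4 = 3

Step 2 — sample covariance S[i,j] = (1/(n-1)) · Σ_k (x_{k,i} - mean_i) · (x_{k,j} - mean_j), with n-1 = 3.
  S[X,X] = ((-0.5)·(-0.5) + (1.5)·(1.5) + (2.5)·(2.5) + (-3.5)·(-3.5)) / 3 = 21/3 = 7
  S[X,Y] = ((-0.5)·(-1) + (1.5)·(1) + (2.5)·(1) + (-3.5)·(-1)) / 3 = 8/3 = 2.6667
  S[Y,Y] = ((-1)·(-1) + (1)·(1) + (1)·(1) + (-1)·(-1)) / 3 = 4/3 = 1.3333

S is symmetric (S[j,i] = S[i,j]). Assembling:

S = [[7, 2.6667],
 [2.6667, 1.3333]]


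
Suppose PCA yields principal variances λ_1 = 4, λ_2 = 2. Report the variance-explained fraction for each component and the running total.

Step 1 — total variance = trace(Sigma) = Σ λ_i = 4 + 2 = 6.

Step 2 — fraction explained by component i = λ_i / Σ λ:
  PC1: 4/6 = 0.6667
  PC2: 2/6 = 0.3333

Step 3 — cumulative fraction after k components = (λ_1 + ... + λ_k) / Σ λ:
  k = 1: 4/6 = 0.6667
  k = 2: (4 + 2)/6 = 6/6 = 1

Summary (fraction, with percent):

explained: PC1 0.6667 (66.67%), PC2 0.3333 (33.33%);  cumulative: 0.6667, 1


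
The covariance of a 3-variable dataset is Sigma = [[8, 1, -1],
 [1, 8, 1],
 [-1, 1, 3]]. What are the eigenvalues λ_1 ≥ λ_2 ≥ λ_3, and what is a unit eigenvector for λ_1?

Step 1 — characteristic polynomial p(λ) = det(λI - Sigma) = λ³ - tr·λ² + c_1·λ - det, where tr = trace, c_1 = sum of the principal 2×2 minors, det = det(Sigma):
  tr = 8 + 8 + 3 = 19,
  c_1 = (8·8 - (1)²) + (8·3 - (-1)²) + (8·3 - (1)²) = 63 + 23 + 23 = 109,
  det = 8·(8·3 - (1)²) - (1)·((1)·3 - (1)·(-1)) + (-1)·((1)·(1) - 8·(-1)) = 8·(23) - (1)·(4) + (-1)·(9) = 171.
  So p(λ) = λ³ - 19λ² + 109λ - 171.
Step 2 — look for an integer root (rational root theorem: any rational root is an integer divisor of 171). Testing λ = 9:
  p(9) = 729 - 1539 + 981 - 171 = 0  ✓
  Dividing out (λ - 9): p(λ) = (λ - 9)(λ² - 10λ + 19).
Step 3 — remaining eigenvalues from the quadratic λ² - 10λ + 19 = 0:
  Δ = 10² - 4·19 = 100 - 76 = 24,  λ = (10 ± √24)/2 = (10 ± 4.899)/2 ≈ 7.4495 or 2.5505.
  Sorted: λ_1 = 9,  λ_2 = 7.4495,  λ_3 = 2.5505  (check: sum = 19 = tr ✓).

Step 4 — unit eigenvector for λ_1 = 9: v spans the null space of (Sigma - λ_1 I), whose rows are
  r_1 = (-1, 1, -1),  r_2 = (1, -1, 1),  r_3 = (-1, 1, -6).
  v is orthogonal to every row, so take v ∝ r_1 × r_3 = ((1)·(-6) - (-1)·(1), (-1)·(-1) - (-1)·(-6), (-1)·(1) - (1)·(-1)) = (-5, -5, 0).
  Rescale (divide by 5; multiply by -1 so the first nonzero entry is positive): u = (1, 1, 0).
  ||u|| = √((1)² + (1)² + (0)²) = √(2) ≈ 1.4142,  v_1 = u/||u|| ≈ (0.7071, 0.7071, 0) (||v_1|| = 1).

λ_1 = 9,  λ_2 = 7.4495,  λ_3 = 2.5505;  v_1 ≈ (0.7071, 0.7071, 0)


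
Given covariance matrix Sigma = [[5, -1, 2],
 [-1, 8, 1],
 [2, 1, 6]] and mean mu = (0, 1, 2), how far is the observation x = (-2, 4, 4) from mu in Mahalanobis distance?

Step 1 — centre the observation: (x - mu) = (-2, 3, 2).

Step 2 — invert Sigma (cofactor / det for 3×3, or solve directly):
  Sigma^{-1} = [[0.2435, 0.0415, -0.0881],
 [0.0415, 0.1347, -0.0363],
 [-0.0881, -0.0363, 0.2021]].

Step 3 — form the quadratic (x - mu)^T · Sigma^{-1} · (x - mu):
  Sigma^{-1} · (x - mu) = (-0.5389, 0.2487, 0.4715).
  (x - mu)^T · [Sigma^{-1} · (x - mu)] = (-2)·(-0.5389) + (3)·(0.2487) + (2)·(0.4715) = 2.7668.

Step 4 — take square root: d = √(2.7668) ≈ 1.6634.

d(x, mu) = √(2.7668) ≈ 1.6634


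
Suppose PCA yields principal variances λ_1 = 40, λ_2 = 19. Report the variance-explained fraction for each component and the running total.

Step 1 — total variance = trace(Sigma) = Σ λ_i = 40 + 19 = 59.

Step 2 — fraction explained by component i = λ_i / Σ λ:
  PC1: 40/59 = 0.678
  PC2: 19/59 = 0.322

Step 3 — cumulative fraction after k components = (λ_1 + ... + λ_k) / Σ λ:
  k = 1: 40/59 = 0.678
  k = 2: (40 + 19)/59 = 59/59 = 1

Summary (fraction, with percent):

explained: PC1 0.678 (67.8%), PC2 0.322 (32.2%);  cumulative: 0.678, 1


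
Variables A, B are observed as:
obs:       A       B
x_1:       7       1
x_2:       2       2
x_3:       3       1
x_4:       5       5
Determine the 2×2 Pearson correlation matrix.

Step 1 — column means:
  mean(A) = (7 + 2 + 3 + 5) / 4 = 17/4 = 4.25
  mean(B) = (1 + 2 + 1 + 5) / 4 = 9/4 = 2.25

Step 2 — sample variances and covariances s[i,j] = (1/(n-1)) · Σ_k (x_{k,i} - mean_i) · (x_{k,j} - mean_j), with n-1 = 3:
  s[A,A] = ((2.75)·(2.75) + (-2.25)·(-2.25) + (-1.25)·(-1.25) + (0.75)·(0.75)) / 3 = 14.75/3 = 4.9167
  s[A,B] = ((2.75)·(-1.25) + (-2.25)·(-0.25) + (-1.25)·(-1.25) + (0.75)·(2.75)) / 3 = 0.75/3 = 0.25
  s[B,B] = ((-1.25)·(-1.25) + (-0.25)·(-0.25) + (-1.25)·(-1.25) + (2.75)·(2.75)) / 3 = 10.75/3 = 3.5833
  Sample standard deviations s_i = √(s[i,i]):
  s(A) = √(4.9167) = 2.2174
  s(B) = √(3.5833) = 1.893

Step 3 — r_{ij} = s_{ij} / (s_i · s_j):
  r[A,A] = 1 (diagonal).
  r[A,B] = 0.25 / (2.2174 · 1.893) = 0.25 / 4.1974 = 0.0596
  r[B,B] = 1 (diagonal).

R is symmetric with unit diagonal. Assembling:

R = [[1, 0.0596],
 [0.0596, 1]]


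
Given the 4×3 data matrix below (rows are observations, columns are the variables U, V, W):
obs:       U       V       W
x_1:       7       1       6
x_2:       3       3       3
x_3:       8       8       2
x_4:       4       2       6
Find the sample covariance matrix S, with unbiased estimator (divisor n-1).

Step 1 — column means:
  mean(U) = (7 + 3 + 8 + 4) / 4 = 22/4 = 5.5
  mean(V) = (1 + 3 + 8 + 2) / 4 = 14/4 = 3.5
  mean(W) = (6 + 3 + 2 + 6) / 4 = 17/4 = 4.25

Step 2 — sample covariance S[i,j] = (1/(n-1)) · Σ_k (x_{k,i} - mean_i) · (x_{k,j} - mean_j), with n-1 = 3.
  S[U,U] = ((1.5)·(1.5) + (-2.5)·(-2.5) + (2.5)·(2.5) + (-1.5)·(-1.5)) / 3 = 17/3 = 5.6667
  S[U,V] = ((1.5)·(-2.5) + (-2.5)·(-0.5) + (2.5)·(4.5) + (-1.5)·(-1.5)) / 3 = 11/3 = 3.6667
  S[U,W] = ((1.5)·(1.75) + (-2.5)·(-1.25) + (2.5)·(-2.25) + (-1.5)·(1.75)) / 3 = -2.5/3 = -0.8333
  S[V,V] = ((-2.5)·(-2.5) + (-0.5)·(-0.5) + (4.5)·(4.5) + (-1.5)·(-1.5)) / 3 = 29/3 = 9.6667
  S[V,W] = ((-2.5)·(1.75) + (-0.5)·(-1.25) + (4.5)·(-2.25) + (-1.5)·(1.75)) / 3 = -16.5/3 = -5.5
  S[W,W] = ((1.75)·(1.75) + (-1.25)·(-1.25) + (-2.25)·(-2.25) + (1.75)·(1.75)) / 3 = 12.75/3 = 4.25

S is symmetric (S[j,i] = S[i,j]). Assembling:

S = [[5.6667, 3.6667, -0.8333],
 [3.6667, 9.6667, -5.5],
 [-0.8333, -5.5, 4.25]]


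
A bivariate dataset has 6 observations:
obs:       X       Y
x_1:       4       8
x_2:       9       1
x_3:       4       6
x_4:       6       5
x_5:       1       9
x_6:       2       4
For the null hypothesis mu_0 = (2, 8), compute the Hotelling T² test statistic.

Step 1 — sample mean vector:
  mean(X) = (4 + 9 + 4 + 6 + 1 + 2) / 6 = 26/6 = 4.3333
  mean(Y) = (8 + 1 + 6 + 5 + 9 + 4) / 6 = 33/6 = 5.5
  x̄ = (4.3333, 5.5),  deviation x̄ - mu_0 = (4.3333, 5.5) - (2, 8) = (2.3333, -2.5).

Step 2 — sample covariance matrix, S[i,j] = (1/(n-1)) · Σ_k (x_{k,i} - mean_i) · (x_{k,j} - mean_j), divisor n-1 = 5:
  S[X,X] = ((-0.3333)·(-0.3333) + (4.6667)·(4.6667) + (-0.3333)·(-0.3333) + (1.6667)·(1.6667) + (-3.3333)·(-3.3333) + (-2.3333)·(-2.3333)) / 5 = 41.3333/5 = 8.2667
  S[X,Y] = ((-0.3333)·(2.5) + (4.6667)·(-4.5) + (-0.3333)·(0.5) + (1.6667)·(-0.5) + (-3.3333)·(3.5) + (-2.3333)·(-1.5)) / 5 = -31/5 = -6.2
  S[Y,Y] = ((2.5)·(2.5) + (-4.5)·(-4.5) + (0.5)·(0.5) + (-0.5)·(-0.5) + (3.5)·(3.5) + (-1.5)·(-1.5)) / 5 = 41.5/5 = 8.3
  S = [[8.2667, -6.2],
 [-6.2, 8.3]].

Step 3 — invert S. det(S) = 8.2667·8.3 - (-6.2)² = 30.1733.
  S^{-1} = (1/det) · [[d, -b], [-b, a]] = [[0.2751, 0.2055],
 [0.2055, 0.274]].

Step 4 — quadratic form (x̄ - mu_0)^T · S^{-1} · (x̄ - mu_0):
  S^{-1} · (x̄ - mu_0) = (0.1281, -0.2055),
  (x̄ - mu_0)^T · [...] = (2.3333)·(0.1281) + (-2.5)·(-0.2055) = 0.8127.

Step 5 — scale by n: T² = 6 · 0.8127 = 4.8763.

T² ≈ 4.8763


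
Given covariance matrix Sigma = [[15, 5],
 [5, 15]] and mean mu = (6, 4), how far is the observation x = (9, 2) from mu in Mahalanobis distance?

Step 1 — centre the observation: (x - mu) = (3, -2).

Step 2 — invert Sigma. det(Sigma) = 15·15 - (5)² = 200.
  Sigma^{-1} = (1/det) · [[d, -b], [-b, a]] = [[0.075, -0.025],
 [-0.025, 0.075]].

Step 3 — form the quadratic (x - mu)^T · Sigma^{-1} · (x - mu):
  Sigma^{-1} · (x - mu) = (0.275, -0.225).
  (x - mu)^T · [Sigma^{-1} · (x - mu)] = (3)·(0.275) + (-2)·(-0.225) = 1.275.

Step 4 — take square root: d = √(1.275) ≈ 1.1292.

d(x, mu) = √(1.275) ≈ 1.1292


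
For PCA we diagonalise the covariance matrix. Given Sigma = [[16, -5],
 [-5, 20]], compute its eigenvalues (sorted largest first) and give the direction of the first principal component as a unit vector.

Step 1 — characteristic polynomial of 2×2 Sigma:
  det(Sigma - λI) = λ² - trace · λ + det = 0.
  trace = 16 + 20 = 36, det = 16·20 - (-5)² = 295.
Step 2 — discriminant:
  Δ = trace² - 4·det = 1296 - 1180 = 116.
Step 3 — eigenvalues:
  λ = (trace ± √Δ)/2 = (36 ± 10.7703)/2,
  λ_1 = 23.3852,  λ_2 = 12.6148.

Step 4 — unit eigenvector for λ_1: solve (Sigma - λ_1 I)v = 0. First row:
  (16 - 23.3852)·v_x + (-5)·v_y = 0, i.e. (-7.3852)·v_x + (-5)·v_y = 0,
  so v ∝ (b, λ_1 - a) = (-5, 7.3852); multiply by -1 so the first entry is positive: u = (5, -7.3852).
  ||u|| = √((5)² + (-7.3852)²) = √(79.5407) ≈ 8.9186,
  v_1 = u/||u|| ≈ (0.5606, -0.8281) (||v_1|| = 1).

λ_1 = 23.3852,  λ_2 = 12.6148;  v_1 ≈ (0.5606, -0.8281)


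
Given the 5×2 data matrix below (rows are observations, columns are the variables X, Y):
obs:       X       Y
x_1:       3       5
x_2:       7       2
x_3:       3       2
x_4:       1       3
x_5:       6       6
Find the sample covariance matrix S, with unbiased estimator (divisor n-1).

Step 1 — column means:
  mean(X) = (3 + 7 + 3 + 1 + 6) / 5 = 20/5 = 4
  mean(Y) = (5 + 2 + 2 + 3 + 6) / 5 = 18/5 = 3.6

Step 2 — sample covariance S[i,j] = (1/(n-1)) · Σ_k (x_{k,i} - mean_i) · (x_{k,j} - mean_j), with n-1 = 4.
  S[X,X] = ((-1)·(-1) + (3)·(3) + (-1)·(-1) + (-3)·(-3) + (2)·(2)) / 4 = 24/4 = 6
  S[X,Y] = ((-1)·(1.4) + (3)·(-1.6) + (-1)·(-1.6) + (-3)·(-0.6) + (2)·(2.4)) / 4 = 2/4 = 0.5
  S[Y,Y] = ((1.4)·(1.4) + (-1.6)·(-1.6) + (-1.6)·(-1.6) + (-0.6)·(-0.6) + (2.4)·(2.4)) / 4 = 13.2/4 = 3.3

S is symmetric (S[j,i] = S[i,j]). Assembling:

S = [[6, 0.5],
 [0.5, 3.3]]


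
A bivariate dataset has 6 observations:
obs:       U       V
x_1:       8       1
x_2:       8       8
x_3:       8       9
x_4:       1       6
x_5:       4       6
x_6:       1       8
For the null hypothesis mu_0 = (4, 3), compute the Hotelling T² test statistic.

Step 1 — sample mean vector:
  mean(U) = (8 + 8 + 8 + 1 + 4 + 1) / 6 = 30/6 = 5
  mean(V) = (1 + 8 + 9 + 6 + 6 + 8) / 6 = 38/6 = 6.3333
  x̄ = (5, 6.3333),  deviation x̄ - mu_0 = (5, 6.3333) - (4, 3) = (1, 3.3333).

Step 2 — sample covariance matrix, S[i,j] = (1/(n-1)) · Σ_k (x_{k,i} - mean_i) · (x_{k,j} - mean_j), divisor n-1 = 5:
  S[U,U] = ((3)·(3) + (3)·(3) + (3)·(3) + (-4)·(-4) + (-1)·(-1) + (-4)·(-4)) / 5 = 60/5 = 12
  S[U,V] = ((3)·(-5.3333) + (3)·(1.6667) + (3)·(2.6667) + (-4)·(-0.3333) + (-1)·(-0.3333) + (-4)·(1.6667)) / 5 = -8/5 = -1.6
  S[V,V] = ((-5.3333)·(-5.3333) + (1.6667)·(1.6667) + (2.6667)·(2.6667) + (-0.3333)·(-0.3333) + (-0.3333)·(-0.3333) + (1.6667)·(1.6667)) / 5 = 41.3333/5 = 8.2667
  S = [[12, -1.6],
 [-1.6, 8.2667]].

Step 3 — invert S. det(S) = 12·8.2667 - (-1.6)² = 96.64.
  S^{-1} = (1/det) · [[d, -b], [-b, a]] = [[0.0855, 0.0166],
 [0.0166, 0.1242]].

Step 4 — quadratic form (x̄ - mu_0)^T · S^{-1} · (x̄ - mu_0):
  S^{-1} · (x̄ - mu_0) = (0.1407, 0.4305),
  (x̄ - mu_0)^T · [...] = (1)·(0.1407) + (3.3333)·(0.4305) = 1.5756.

Step 5 — scale by n: T² = 6 · 1.5756 = 9.4536.

T² ≈ 9.4536


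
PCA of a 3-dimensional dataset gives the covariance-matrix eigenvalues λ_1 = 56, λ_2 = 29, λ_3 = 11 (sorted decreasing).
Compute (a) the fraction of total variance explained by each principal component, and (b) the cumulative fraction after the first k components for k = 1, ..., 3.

Step 1 — total variance = trace(Sigma) = Σ λ_i = 56 + 29 + 11 = 96.

Step 2 — fraction explained by component i = λ_i / Σ λ:
  PC1: 56/96 = 0.5833
  PC2: 29/96 = 0.3021
  PC3: 11/96 = 0.1146

Step 3 — cumulative fraction after k components = (λ_1 + ... + λ_k) / Σ λ:
  k = 1: 56/96 = 0.5833
  k = 2: (56 + 29)/96 = 85/96 = 0.8854
  k = 3: (56 + 29 + 11)/96 = 96/96 = 1

Summary (fraction, with percent):

explained: PC1 0.5833 (58.33%), PC2 0.3021 (30.21%), PC3 0.1146 (11.46%);  cumulative: 0.5833, 0.8854, 1
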